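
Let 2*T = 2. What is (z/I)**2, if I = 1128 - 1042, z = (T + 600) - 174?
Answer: 182329/7396 ≈ 24.652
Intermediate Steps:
T = 1 (T = (1/2)*2 = 1)
z = 427 (z = (1 + 600) - 174 = 601 - 174 = 427)
I = 86
(z/I)**2 = (427/86)**2 = 182329/7396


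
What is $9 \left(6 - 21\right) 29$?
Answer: $-3915$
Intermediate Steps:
$9 \left(6 - 21\right) 29 = 9 \left(-15\right) 29 = \left(-135\right) 29 = -3915$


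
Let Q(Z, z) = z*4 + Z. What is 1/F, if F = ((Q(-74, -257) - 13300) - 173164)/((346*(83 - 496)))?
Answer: 71449/93783 ≈ 0.76185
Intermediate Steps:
Q(Z, z) = Z + 4*z (Q(Z, z) = 4*z + Z = Z + 4*z)
F = 93783/71449 (F = (((-74 + 4*(-257)) - 13300) - 173164)/((346*(83 - 496))) = (((-74 - 1028) - 13300) - 173164)/((346*(-413))) = ((-1102 - 13300) - 173164)/(-142898) = (-14402 - 173164)*(-1/142898) = -187566*(-1/142898) = 93783/71449 ≈ 1.3126)
1/F = 1/(93783/71449) = 71449/93783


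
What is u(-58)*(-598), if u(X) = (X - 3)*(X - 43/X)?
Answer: -60571719/29 ≈ -2.0887e+6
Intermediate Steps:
u(X) = (-3 + X)*(X - 43/X)
u(-58)*(-598) = (-43 + (-58)² - 3*(-58) + 129/(-58))*(-598) = (-43 + 3364 + 174 + 129*(-1/58))*(-598) = (-43 + 3364 + 174 - 129/58)*(-598) = (202581/58)*(-598) = -60571719/29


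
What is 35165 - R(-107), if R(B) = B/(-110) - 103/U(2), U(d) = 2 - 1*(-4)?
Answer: 5804897/165 ≈ 35181.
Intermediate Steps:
U(d) = 6 (U(d) = 2 + 4 = 6)
R(B) = -103/6 - B/110 (R(B) = B/(-110) - 103/6 = B*(-1/110) - 103*1/6 = -B/110 - 103/6 = -103/6 - B/110)
35165 - R(-107) = 35165 - (-103/6 - 1/110*(-107)) = 35165 - (-103/6 + 107/110) = 35165 - 1*(-2672/165) = 35165 + 2672/165 = 5804897/165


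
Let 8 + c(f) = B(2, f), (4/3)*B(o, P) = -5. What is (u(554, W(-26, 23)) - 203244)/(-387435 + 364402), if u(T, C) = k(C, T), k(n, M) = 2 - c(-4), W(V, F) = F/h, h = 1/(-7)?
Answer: 812921/92132 ≈ 8.8234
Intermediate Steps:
B(o, P) = -15/4 (B(o, P) = (¾)*(-5) = -15/4)
c(f) = -47/4 (c(f) = -8 - 15/4 = -47/4)
h = -⅐ ≈ -0.14286
W(V, F) = -7*F (W(V, F) = F/(-⅐) = F*(-7) = -7*F)
k(n, M) = 55/4 (k(n, M) = 2 - 1*(-47/4) = 2 + 47/4 = 55/4)
u(T, C) = 55/4
(u(554, W(-26, 23)) - 203244)/(-387435 + 364402) = (55/4 - 203244)/(-387435 + 364402) = -812921/4/(-23033) = -812921/4*(-1/23033) = 812921/92132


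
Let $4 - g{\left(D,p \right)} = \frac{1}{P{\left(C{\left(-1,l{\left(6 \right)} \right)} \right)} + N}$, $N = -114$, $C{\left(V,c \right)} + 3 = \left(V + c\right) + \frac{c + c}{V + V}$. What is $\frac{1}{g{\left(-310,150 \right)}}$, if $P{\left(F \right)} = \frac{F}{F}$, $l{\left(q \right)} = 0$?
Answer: $\frac{113}{453} \approx 0.24945$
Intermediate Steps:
$C{\left(V,c \right)} = -3 + V + c + \frac{c}{V}$ ($C{\left(V,c \right)} = -3 + \left(\left(V + c\right) + \frac{c + c}{V + V}\right) = -3 + \left(\left(V + c\right) + \frac{2 c}{2 V}\right) = -3 + \left(\left(V + c\right) + 2 c \frac{1}{2 V}\right) = -3 + \left(\left(V + c\right) + \frac{c}{V}\right) = -3 + \left(V + c + \frac{c}{V}\right) = -3 + V + c + \frac{c}{V}$)
$P{\left(F \right)} = 1$
$g{\left(D,p \right)} = \frac{453}{113}$ ($g{\left(D,p \right)} = 4 - \frac{1}{1 - 114} = 4 - \frac{1}{-113} = 4 - - \frac{1}{113} = 4 + \frac{1}{113} = \frac{453}{113}$)
$\frac{1}{g{\left(-310,150 \right)}} = \frac{1}{\frac{453}{113}} = \frac{113}{453}$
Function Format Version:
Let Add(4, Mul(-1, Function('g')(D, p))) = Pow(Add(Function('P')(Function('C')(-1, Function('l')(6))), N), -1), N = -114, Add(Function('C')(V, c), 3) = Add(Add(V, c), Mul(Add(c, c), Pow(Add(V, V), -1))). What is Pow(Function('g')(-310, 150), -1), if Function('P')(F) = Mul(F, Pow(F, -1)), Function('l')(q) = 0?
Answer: Rational(113, 453) ≈ 0.24945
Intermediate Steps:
Function('C')(V, c) = Add(-3, V, c, Mul(c, Pow(V, -1))) (Function('C')(V, c) = Add(-3, Add(Add(V, c), Mul(Add(c, c), Pow(Add(V, V), -1)))) = Add(-3, Add(Add(V, c), Mul(Mul(2, c), Pow(Mul(2, V), -1)))) = Add(-3, Add(Add(V, c), Mul(Mul(2, c), Mul(Rational(1, 2), Pow(V, -1))))) = Add(-3, Add(Add(V, c), Mul(c, Pow(V, -1)))) = Add(-3, Add(V, c, Mul(c, Pow(V, -1)))) = Add(-3, V, c, Mul(c, Pow(V, -1))))
Function('P')(F) = 1
Function('g')(D, p) = Rational(453, 113) (Function('g')(D, p) = Add(4, Mul(-1, Pow(Add(1, -114), -1))) = Add(4, Mul(-1, Pow(-113, -1))) = Add(4, Mul(-1, Rational(-1, 113))) = Add(4, Rational(1, 113)) = Rational(453, 113))
Pow(Function('g')(-310, 150), -1) = Pow(Rational(453, 113), -1) = Rational(113, 453)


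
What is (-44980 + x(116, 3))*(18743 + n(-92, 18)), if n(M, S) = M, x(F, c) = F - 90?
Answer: -838437054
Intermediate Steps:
x(F, c) = -90 + F
(-44980 + x(116, 3))*(18743 + n(-92, 18)) = (-44980 + (-90 + 116))*(18743 - 92) = (-44980 + 26)*18651 = -44954*18651 = -838437054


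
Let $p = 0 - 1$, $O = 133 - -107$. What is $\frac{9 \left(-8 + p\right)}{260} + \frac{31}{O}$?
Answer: $- \frac{569}{3120} \approx -0.18237$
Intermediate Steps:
$O = 240$ ($O = 133 + 107 = 240$)
$p = -1$ ($p = 0 - 1 = -1$)
$\frac{9 \left(-8 + p\right)}{260} + \frac{31}{O} = \frac{9 \left(-8 - 1\right)}{260} + \frac{31}{240} = 9 \left(-9\right) \frac{1}{260} + 31 \cdot \frac{1}{240} = \left(-81\right) \frac{1}{260} + \frac{31}{240} = - \frac{81}{260} + \frac{31}{240} = - \frac{569}{3120}$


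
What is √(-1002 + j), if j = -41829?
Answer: 3*I*√4759 ≈ 206.96*I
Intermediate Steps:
√(-1002 + j) = √(-1002 - 41829) = √(-42831) = 3*I*√4759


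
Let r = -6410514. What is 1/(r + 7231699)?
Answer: 1/821185 ≈ 1.2178e-6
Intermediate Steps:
1/(r + 7231699) = 1/(-6410514 + 7231699) = 1/821185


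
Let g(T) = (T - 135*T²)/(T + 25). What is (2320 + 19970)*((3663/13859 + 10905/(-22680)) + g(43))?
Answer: -4857401378117695/59371956 ≈ -8.1813e+7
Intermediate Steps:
g(T) = (T - 135*T²)/(25 + T)
(2320 + 19970)*((3663/13859 + 10905/(-22680)) + g(43)) = (2320 + 19970)*((3663/13859 + 10905/(-22680)) + 43*(1 - 135*43)/(25 + 43)) = 22290*((3663*(1/13859) + 10905*(-1/22680)) + 43*(1 - 5805)/68) = 22290*((3663/13859 - 727/1512) + 43*(1/68)*(-5804)) = 22290*(-4537037/20954808 - 62393/17) = 22290*(-1307510465173/356231736) = -4857401378117695/59371956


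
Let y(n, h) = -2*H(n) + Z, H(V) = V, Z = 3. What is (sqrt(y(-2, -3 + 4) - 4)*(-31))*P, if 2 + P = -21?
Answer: 713*sqrt(3) ≈ 1235.0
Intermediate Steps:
P = -23 (P = -2 - 21 = -23)
y(n, h) = 3 - 2*n (y(n, h) = -2*n + 3 = 3 - 2*n)
(sqrt(y(-2, -3 + 4) - 4)*(-31))*P = (sqrt((3 - 2*(-2)) - 4)*(-31))*(-23) = (sqrt((3 + 4) - 4)*(-31))*(-23) = (sqrt(7 - 4)*(-31))*(-23) = (sqrt(3)*(-31))*(-23) = -31*sqrt(3)*(-23) = 713*sqrt(3)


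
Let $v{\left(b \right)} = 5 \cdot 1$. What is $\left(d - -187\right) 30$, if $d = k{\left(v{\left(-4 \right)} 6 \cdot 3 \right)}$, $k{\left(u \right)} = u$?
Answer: $8310$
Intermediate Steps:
$v{\left(b \right)} = 5$
$d = 90$ ($d = 5 \cdot 6 \cdot 3 = 30 \cdot 3 = 90$)
$\left(d - -187\right) 30 = \left(90 - -187\right) 30 = \left(90 + 187\right) 30 = 277 \cdot 30 = 8310$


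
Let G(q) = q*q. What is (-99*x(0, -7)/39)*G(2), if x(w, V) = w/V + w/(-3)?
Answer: 0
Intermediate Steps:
x(w, V) = -w/3 + w/V (x(w, V) = w/V + w*(-⅓) = w/V - w/3 = -w/3 + w/V)
G(q) = q²
(-99*x(0, -7)/39)*G(2) = -99*(-⅓*0 + 0/(-7))/39*2² = -99*(0 + 0*(-⅐))/39*4 = -99*(0 + 0)/39*4 = -0/39*4 = -99*0*4 = 0*4 = 0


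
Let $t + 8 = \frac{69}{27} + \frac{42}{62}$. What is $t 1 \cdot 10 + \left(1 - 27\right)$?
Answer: $- \frac{20554}{279} \approx -73.67$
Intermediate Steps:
$t = - \frac{1330}{279}$ ($t = -8 + \left(\frac{69}{27} + \frac{42}{62}\right) = -8 + \left(69 \cdot \frac{1}{27} + 42 \cdot \frac{1}{62}\right) = -8 + \left(\frac{23}{9} + \frac{21}{31}\right) = -8 + \frac{902}{279} = - \frac{1330}{279} \approx -4.767$)
$t 1 \cdot 10 + \left(1 - 27\right) = - \frac{1330 \cdot 1 \cdot 10}{279} + \left(1 - 27\right) = \left(- \frac{1330}{279}\right) 10 - 26 = - \frac{13300}{279} - 26 = - \frac{20554}{279}$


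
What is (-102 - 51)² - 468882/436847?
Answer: 10225682541/436847 ≈ 23408.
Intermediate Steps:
(-102 - 51)² - 468882/436847 = (-153)² - 468882*1/436847 = 23409 - 468882/436847 = 10225682541/436847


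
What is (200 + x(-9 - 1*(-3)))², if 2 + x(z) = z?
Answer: 36864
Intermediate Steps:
x(z) = -2 + z
(200 + x(-9 - 1*(-3)))² = (200 + (-2 + (-9 - 1*(-3))))² = (200 + (-2 + (-9 + 3)))² = (200 + (-2 - 6))² = (200 - 8)² = 192² = 36864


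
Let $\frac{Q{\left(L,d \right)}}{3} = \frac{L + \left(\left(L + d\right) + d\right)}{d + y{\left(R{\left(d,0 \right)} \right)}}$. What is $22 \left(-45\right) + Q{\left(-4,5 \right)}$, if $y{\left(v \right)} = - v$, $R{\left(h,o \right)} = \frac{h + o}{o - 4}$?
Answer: $- \frac{24726}{25} \approx -989.04$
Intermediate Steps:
$R{\left(h,o \right)} = \frac{h + o}{-4 + o}$
$Q{\left(L,d \right)} = \frac{12 \left(2 L + 2 d\right)}{5 d}$ ($Q{\left(L,d \right)} = 3 \frac{L + \left(\left(L + d\right) + d\right)}{d - \frac{d + 0}{-4 + 0}} = 3 \frac{L + \left(L + 2 d\right)}{d - \frac{d}{-4}} = 3 \frac{2 L + 2 d}{d - - \frac{d}{4}} = 3 \frac{2 L + 2 d}{d + \frac{d}{4}} = 3 \frac{2 L + 2 d}{\frac{5}{4} d} = 3 \left(2 L + 2 d\right) \frac{4}{5 d} = 3 \frac{4 \left(2 L + 2 d\right)}{5 d} = \frac{12 \left(2 L + 2 d\right)}{5 d}$)
$22 \left(-45\right) + Q{\left(-4,5 \right)} = 22 \left(-45\right) + \frac{24 \left(-4 + 5\right)}{5 \cdot 5} = -990 + \frac{24}{5} \cdot \frac{1}{5} \cdot 1 = -990 + \frac{24}{25} = - \frac{24726}{25}$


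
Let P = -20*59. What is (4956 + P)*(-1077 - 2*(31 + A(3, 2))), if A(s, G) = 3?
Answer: -4323520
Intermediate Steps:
P = -1180
(4956 + P)*(-1077 - 2*(31 + A(3, 2))) = (4956 - 1180)*(-1077 - 2*(31 + 3)) = 3776*(-1077 - 2*34) = 3776*(-1077 - 68) = 3776*(-1145) = -4323520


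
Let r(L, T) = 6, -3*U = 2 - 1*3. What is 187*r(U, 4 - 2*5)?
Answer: 1122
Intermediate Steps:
U = ⅓ (U = -(2 - 1*3)/3 = -(2 - 3)/3 = -⅓*(-1) = ⅓ ≈ 0.33333)
187*r(U, 4 - 2*5) = 187*6 = 1122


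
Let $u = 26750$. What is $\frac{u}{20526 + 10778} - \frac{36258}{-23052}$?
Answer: $\frac{72985893}{30067492} \approx 2.4274$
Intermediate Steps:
$\frac{u}{20526 + 10778} - \frac{36258}{-23052} = \frac{26750}{20526 + 10778} - \frac{36258}{-23052} = \frac{26750}{31304} - - \frac{6043}{3842} = 26750 \cdot \frac{1}{31304} + \frac{6043}{3842} = \frac{13375}{15652} + \frac{6043}{3842} = \frac{72985893}{30067492}$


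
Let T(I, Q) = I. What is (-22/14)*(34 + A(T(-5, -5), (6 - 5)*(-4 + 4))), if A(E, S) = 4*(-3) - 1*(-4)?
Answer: -286/7 ≈ -40.857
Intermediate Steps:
A(E, S) = -8 (A(E, S) = -12 + 4 = -8)
(-22/14)*(34 + A(T(-5, -5), (6 - 5)*(-4 + 4))) = (-22/14)*(34 - 8) = -22*1/14*26 = -11/7*26 = -286/7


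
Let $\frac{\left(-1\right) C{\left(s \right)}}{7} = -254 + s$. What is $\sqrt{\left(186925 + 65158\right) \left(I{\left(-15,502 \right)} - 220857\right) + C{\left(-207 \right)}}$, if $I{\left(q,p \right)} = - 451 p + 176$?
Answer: $7 i \sqrt{2300041238} \approx 3.3571 \cdot 10^{5} i$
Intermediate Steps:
$C{\left(s \right)} = 1778 - 7 s$ ($C{\left(s \right)} = - 7 \left(-254 + s\right) = 1778 - 7 s$)
$I{\left(q,p \right)} = 176 - 451 p$
$\sqrt{\left(186925 + 65158\right) \left(I{\left(-15,502 \right)} - 220857\right) + C{\left(-207 \right)}} = \sqrt{\left(186925 + 65158\right) \left(\left(176 - 226402\right) - 220857\right) + \left(1778 - -1449\right)} = \sqrt{252083 \left(\left(176 - 226402\right) - 220857\right) + \left(1778 + 1449\right)} = \sqrt{252083 \left(-226226 - 220857\right) + 3227} = \sqrt{252083 \left(-447083\right) + 3227} = \sqrt{-112702023889 + 3227} = \sqrt{-112702020662} = 7 i \sqrt{2300041238}$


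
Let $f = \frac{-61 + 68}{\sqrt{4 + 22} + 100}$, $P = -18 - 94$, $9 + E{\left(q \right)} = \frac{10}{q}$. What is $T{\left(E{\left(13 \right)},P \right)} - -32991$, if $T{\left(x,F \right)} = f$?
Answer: $\frac{164526467}{4987} - \frac{7 \sqrt{26}}{9974} \approx 32991.0$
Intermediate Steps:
$E{\left(q \right)} = -9 + \frac{10}{q}$
$P = -112$ ($P = -18 - 94 = -112$)
$f = \frac{7}{100 + \sqrt{26}}$ ($f = \frac{7}{\sqrt{26} + 100} = \frac{7}{100 + \sqrt{26}} \approx 0.066604$)
$T{\left(x,F \right)} = \frac{350}{4987} - \frac{7 \sqrt{26}}{9974}$
$T{\left(E{\left(13 \right)},P \right)} - -32991 = \left(\frac{350}{4987} - \frac{7 \sqrt{26}}{9974}\right) - -32991 = \left(\frac{350}{4987} - \frac{7 \sqrt{26}}{9974}\right) + 32991 = \frac{164526467}{4987} - \frac{7 \sqrt{26}}{9974}$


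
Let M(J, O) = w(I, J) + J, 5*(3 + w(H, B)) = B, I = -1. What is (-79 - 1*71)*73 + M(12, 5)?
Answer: -54693/5 ≈ -10939.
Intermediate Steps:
w(H, B) = -3 + B/5
M(J, O) = -3 + 6*J/5 (M(J, O) = (-3 + J/5) + J = -3 + 6*J/5)
(-79 - 1*71)*73 + M(12, 5) = (-79 - 1*71)*73 + (-3 + (6/5)*12) = (-79 - 71)*73 + (-3 + 72/5) = -150*73 + 57/5 = -10950 + 57/5 = -54693/5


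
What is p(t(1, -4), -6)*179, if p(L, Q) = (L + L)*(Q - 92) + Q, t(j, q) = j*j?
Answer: -36158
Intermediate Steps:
t(j, q) = j**2
p(L, Q) = Q + 2*L*(-92 + Q) (p(L, Q) = (2*L)*(-92 + Q) + Q = 2*L*(-92 + Q) + Q = Q + 2*L*(-92 + Q))
p(t(1, -4), -6)*179 = (-6 - 184*1**2 + 2*1**2*(-6))*179 = (-6 - 184*1 + 2*1*(-6))*179 = (-6 - 184 - 12)*179 = -202*179 = -36158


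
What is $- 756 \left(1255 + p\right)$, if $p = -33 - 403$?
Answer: $-619164$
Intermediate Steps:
$p = -436$ ($p = -33 - 403 = -436$)
$- 756 \left(1255 + p\right) = - 756 \left(1255 - 436\right) = \left(-756\right) 819 = -619164$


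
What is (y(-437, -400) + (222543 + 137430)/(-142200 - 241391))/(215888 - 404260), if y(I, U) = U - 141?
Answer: 51970676/18064450963 ≈ 0.0028770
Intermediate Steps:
y(I, U) = -141 + U
(y(-437, -400) + (222543 + 137430)/(-142200 - 241391))/(215888 - 404260) = ((-141 - 400) + (222543 + 137430)/(-142200 - 241391))/(215888 - 404260) = (-541 + 359973/(-383591))/(-188372) = (-541 + 359973*(-1/383591))*(-1/188372) = (-541 - 359973/383591)*(-1/188372) = -207882704/383591*(-1/188372) = 51970676/18064450963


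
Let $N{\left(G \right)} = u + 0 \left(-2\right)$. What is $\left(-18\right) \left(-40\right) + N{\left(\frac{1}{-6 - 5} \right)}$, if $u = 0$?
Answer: $720$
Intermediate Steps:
$N{\left(G \right)} = 0$ ($N{\left(G \right)} = 0 + 0 \left(-2\right) = 0 + 0 = 0$)
$\left(-18\right) \left(-40\right) + N{\left(\frac{1}{-6 - 5} \right)} = \left(-18\right) \left(-40\right) + 0 = 720 + 0 = 720$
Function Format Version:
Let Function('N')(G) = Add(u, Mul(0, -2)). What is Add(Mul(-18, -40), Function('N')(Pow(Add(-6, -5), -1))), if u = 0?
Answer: 720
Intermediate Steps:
Function('N')(G) = 0 (Function('N')(G) = Add(0, Mul(0, -2)) = Add(0, 0) = 0)
Add(Mul(-18, -40), Function('N')(Pow(Add(-6, -5), -1))) = Add(Mul(-18, -40), 0) = Add(720, 0) = 720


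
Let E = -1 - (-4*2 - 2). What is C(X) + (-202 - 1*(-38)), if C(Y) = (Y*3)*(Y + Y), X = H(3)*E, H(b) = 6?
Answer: 17332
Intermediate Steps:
E = 9 (E = -1 - (-8 - 2) = -1 - 1*(-10) = -1 + 10 = 9)
X = 54 (X = 6*9 = 54)
C(Y) = 6*Y**2 (C(Y) = (3*Y)*(2*Y) = 6*Y**2)
C(X) + (-202 - 1*(-38)) = 6*54**2 + (-202 - 1*(-38)) = 6*2916 + (-202 + 38) = 17496 - 164 = 17332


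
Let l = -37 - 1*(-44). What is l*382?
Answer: 2674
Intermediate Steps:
l = 7 (l = -37 + 44 = 7)
l*382 = 7*382 = 2674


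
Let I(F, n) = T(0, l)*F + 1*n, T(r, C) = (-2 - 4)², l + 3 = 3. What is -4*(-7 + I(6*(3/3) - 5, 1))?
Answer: -120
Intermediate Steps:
l = 0 (l = -3 + 3 = 0)
T(r, C) = 36 (T(r, C) = (-6)² = 36)
I(F, n) = n + 36*F (I(F, n) = 36*F + 1*n = 36*F + n = n + 36*F)
-4*(-7 + I(6*(3/3) - 5, 1)) = -4*(-7 + (1 + 36*(6*(3/3) - 5))) = -4*(-7 + (1 + 36*(6*(3*(⅓)) - 5))) = -4*(-7 + (1 + 36*(6*1 - 5))) = -4*(-7 + (1 + 36*(6 - 5))) = -4*(-7 + (1 + 36*1)) = -4*(-7 + (1 + 36)) = -4*(-7 + 37) = -4*30 = -120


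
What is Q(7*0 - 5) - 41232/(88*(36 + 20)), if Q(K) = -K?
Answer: -1037/308 ≈ -3.3669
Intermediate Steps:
Q(7*0 - 5) - 41232/(88*(36 + 20)) = -(7*0 - 5) - 41232/(88*(36 + 20)) = -(0 - 5) - 41232/(88*56) = -1*(-5) - 41232/4928 = 5 - 41232/4928 = 5 - 1*2577/308 = 5 - 2577/308 = -1037/308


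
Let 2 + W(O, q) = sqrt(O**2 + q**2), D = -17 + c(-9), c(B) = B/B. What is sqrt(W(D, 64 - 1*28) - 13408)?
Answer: sqrt(-13410 + 4*sqrt(97)) ≈ 115.63*I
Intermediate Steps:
c(B) = 1
D = -16 (D = -17 + 1 = -16)
W(O, q) = -2 + sqrt(O**2 + q**2)
sqrt(W(D, 64 - 1*28) - 13408) = sqrt((-2 + sqrt((-16)**2 + (64 - 1*28)**2)) - 13408) = sqrt((-2 + sqrt(256 + (64 - 28)**2)) - 13408) = sqrt((-2 + sqrt(256 + 36**2)) - 13408) = sqrt((-2 + sqrt(256 + 1296)) - 13408) = sqrt((-2 + sqrt(1552)) - 13408) = sqrt((-2 + 4*sqrt(97)) - 13408) = sqrt(-13410 + 4*sqrt(97))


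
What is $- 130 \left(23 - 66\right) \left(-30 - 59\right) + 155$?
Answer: $-497355$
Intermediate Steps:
$- 130 \left(23 - 66\right) \left(-30 - 59\right) + 155 = - 130 \left(\left(-43\right) \left(-89\right)\right) + 155 = \left(-130\right) 3827 + 155 = -497510 + 155 = -497355$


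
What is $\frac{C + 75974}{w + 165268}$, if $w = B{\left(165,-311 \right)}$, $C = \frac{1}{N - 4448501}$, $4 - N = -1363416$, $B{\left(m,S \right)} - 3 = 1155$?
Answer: $\frac{234385943893}{513437690506} \approx 0.4565$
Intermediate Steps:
$B{\left(m,S \right)} = 1158$ ($B{\left(m,S \right)} = 3 + 1155 = 1158$)
$N = 1363420$ ($N = 4 - -1363416 = 4 + 1363416 = 1363420$)
$C = - \frac{1}{3085081}$ ($C = \frac{1}{1363420 - 4448501} = \frac{1}{-3085081} = - \frac{1}{3085081} \approx -3.2414 \cdot 10^{-7}$)
$w = 1158$
$\frac{C + 75974}{w + 165268} = \frac{- \frac{1}{3085081} + 75974}{1158 + 165268} = \frac{234385943893}{3085081 \cdot 166426} = \frac{234385943893}{3085081} \cdot \frac{1}{166426} = \frac{234385943893}{513437690506}$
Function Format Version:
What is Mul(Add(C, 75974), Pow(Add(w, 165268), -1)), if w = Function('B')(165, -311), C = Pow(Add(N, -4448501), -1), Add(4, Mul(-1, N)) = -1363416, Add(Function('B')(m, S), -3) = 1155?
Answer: Rational(234385943893, 513437690506) ≈ 0.45650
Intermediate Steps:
Function('B')(m, S) = 1158 (Function('B')(m, S) = Add(3, 1155) = 1158)
N = 1363420 (N = Add(4, Mul(-1, -1363416)) = Add(4, 1363416) = 1363420)
C = Rational(-1, 3085081) (C = Pow(Add(1363420, -4448501), -1) = Pow(-3085081, -1) = Rational(-1, 3085081) ≈ -3.2414e-7)
w = 1158
Mul(Add(C, 75974), Pow(Add(w, 165268), -1)) = Mul(Add(Rational(-1, 3085081), 75974), Pow(Add(1158, 165268), -1)) = Mul(Rational(234385943893, 3085081), Pow(166426, -1)) = Mul(Rational(234385943893, 3085081), Rational(1, 166426)) = Rational(234385943893, 513437690506)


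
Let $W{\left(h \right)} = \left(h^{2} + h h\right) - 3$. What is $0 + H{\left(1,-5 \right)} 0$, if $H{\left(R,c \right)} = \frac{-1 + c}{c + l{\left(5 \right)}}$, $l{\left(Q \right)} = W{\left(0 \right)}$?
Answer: $0$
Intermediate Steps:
$W{\left(h \right)} = -3 + 2 h^{2}$ ($W{\left(h \right)} = \left(h^{2} + h^{2}\right) - 3 = 2 h^{2} - 3 = -3 + 2 h^{2}$)
$l{\left(Q \right)} = -3$ ($l{\left(Q \right)} = -3 + 2 \cdot 0^{2} = -3 + 2 \cdot 0 = -3 + 0 = -3$)
$H{\left(R,c \right)} = \frac{-1 + c}{-3 + c}$ ($H{\left(R,c \right)} = \frac{-1 + c}{c - 3} = \frac{-1 + c}{-3 + c}$)
$0 + H{\left(1,-5 \right)} 0 = 0 + \frac{1 - -5}{3 - -5} \cdot 0 = 0 + \frac{1 + 5}{3 + 5} \cdot 0 = 0 + \frac{1}{8} \cdot 6 \cdot 0 = 0 + \frac{3}{4} \cdot 0 = 0 + 0 = 0$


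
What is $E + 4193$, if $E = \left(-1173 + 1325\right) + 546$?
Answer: $4891$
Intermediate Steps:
$E = 698$ ($E = 152 + 546 = 698$)
$E + 4193 = 698 + 4193 = 4891$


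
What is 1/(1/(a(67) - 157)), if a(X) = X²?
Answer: 4332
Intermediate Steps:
1/(1/(a(67) - 157)) = 1/(1/(67² - 157)) = 1/(1/(4489 - 157)) = 1/(1/4332) = 4332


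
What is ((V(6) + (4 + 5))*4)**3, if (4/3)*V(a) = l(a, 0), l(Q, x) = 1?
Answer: 59319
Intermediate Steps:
V(a) = 3/4 (V(a) = (3/4)*1 = 3/4)
((V(6) + (4 + 5))*4)**3 = ((3/4 + (4 + 5))*4)**3 = ((3/4 + 9)*4)**3 = ((39/4)*4)**3 = 39**3 = 59319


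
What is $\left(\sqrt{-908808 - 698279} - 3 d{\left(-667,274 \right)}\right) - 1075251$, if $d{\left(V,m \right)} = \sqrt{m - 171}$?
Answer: $-1075251 - 3 \sqrt{103} + i \sqrt{1607087} \approx -1.0753 \cdot 10^{6} + 1267.7 i$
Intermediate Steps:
$d{\left(V,m \right)} = \sqrt{-171 + m}$
$\left(\sqrt{-908808 - 698279} - 3 d{\left(-667,274 \right)}\right) - 1075251 = \left(\sqrt{-908808 - 698279} - 3 \sqrt{-171 + 274}\right) - 1075251 = \left(\sqrt{-1607087} - 3 \sqrt{103}\right) - 1075251 = \left(i \sqrt{1607087} - 3 \sqrt{103}\right) - 1075251 = \left(- 3 \sqrt{103} + i \sqrt{1607087}\right) - 1075251 = -1075251 - 3 \sqrt{103} + i \sqrt{1607087}$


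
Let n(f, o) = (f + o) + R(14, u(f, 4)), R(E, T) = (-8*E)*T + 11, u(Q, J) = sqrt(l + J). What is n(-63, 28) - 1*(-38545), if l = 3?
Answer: 38521 - 112*sqrt(7) ≈ 38225.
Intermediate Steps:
u(Q, J) = sqrt(3 + J)
R(E, T) = 11 - 8*E*T (R(E, T) = -8*E*T + 11 = 11 - 8*E*T)
n(f, o) = 11 + f + o - 112*sqrt(7) (n(f, o) = (f + o) + (11 - 8*14*sqrt(3 + 4)) = (f + o) + (11 - 8*14*sqrt(7)) = (f + o) + (11 - 112*sqrt(7)) = 11 + f + o - 112*sqrt(7))
n(-63, 28) - 1*(-38545) = (11 - 63 + 28 - 112*sqrt(7)) - 1*(-38545) = (-24 - 112*sqrt(7)) + 38545 = 38521 - 112*sqrt(7)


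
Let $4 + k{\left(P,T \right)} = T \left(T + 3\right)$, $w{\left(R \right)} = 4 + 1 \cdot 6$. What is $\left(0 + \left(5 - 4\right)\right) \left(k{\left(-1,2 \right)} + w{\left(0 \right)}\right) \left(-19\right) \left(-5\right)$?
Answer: $1520$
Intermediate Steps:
$w{\left(R \right)} = 10$ ($w{\left(R \right)} = 4 + 6 = 10$)
$k{\left(P,T \right)} = -4 + T \left(3 + T\right)$ ($k{\left(P,T \right)} = -4 + T \left(T + 3\right) = -4 + T \left(3 + T\right)$)
$\left(0 + \left(5 - 4\right)\right) \left(k{\left(-1,2 \right)} + w{\left(0 \right)}\right) \left(-19\right) \left(-5\right) = \left(0 + \left(5 - 4\right)\right) \left(\left(-4 + 2^{2} + 3 \cdot 2\right) + 10\right) \left(-19\right) \left(-5\right) = \left(0 + 1\right) \left(\left(-4 + 4 + 6\right) + 10\right) \left(-19\right) \left(-5\right) = 1 \left(6 + 10\right) \left(-19\right) \left(-5\right) = 1 \cdot 16 \left(-19\right) \left(-5\right) = 16 \left(-19\right) \left(-5\right) = \left(-304\right) \left(-5\right) = 1520$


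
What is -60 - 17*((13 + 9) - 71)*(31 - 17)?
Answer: 11602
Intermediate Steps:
-60 - 17*((13 + 9) - 71)*(31 - 17) = -60 - 17*(22 - 71)*14 = -60 - (-833)*14 = -60 - 17*(-686) = -60 + 11662 = 11602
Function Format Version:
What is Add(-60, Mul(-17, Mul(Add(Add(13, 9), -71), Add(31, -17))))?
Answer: 11602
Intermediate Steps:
Add(-60, Mul(-17, Mul(Add(Add(13, 9), -71), Add(31, -17)))) = Add(-60, Mul(-17, Mul(Add(22, -71), 14))) = Add(-60, Mul(-17, Mul(-49, 14))) = Add(-60, Mul(-17, -686)) = Add(-60, 11662) = 11602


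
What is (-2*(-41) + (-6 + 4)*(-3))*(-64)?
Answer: -5632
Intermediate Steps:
(-2*(-41) + (-6 + 4)*(-3))*(-64) = (82 - 2*(-3))*(-64) = (82 + 6)*(-64) = 88*(-64) = -5632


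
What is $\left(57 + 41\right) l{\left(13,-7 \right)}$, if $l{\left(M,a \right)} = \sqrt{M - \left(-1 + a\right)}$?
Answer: $98 \sqrt{21} \approx 449.09$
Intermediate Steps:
$l{\left(M,a \right)} = \sqrt{1 + M - a}$
$\left(57 + 41\right) l{\left(13,-7 \right)} = \left(57 + 41\right) \sqrt{1 + 13 - -7} = 98 \sqrt{1 + 13 + 7} = 98 \sqrt{21}$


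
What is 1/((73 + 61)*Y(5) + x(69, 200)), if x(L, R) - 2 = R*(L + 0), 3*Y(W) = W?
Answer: 3/42076 ≈ 7.1299e-5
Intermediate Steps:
Y(W) = W/3
x(L, R) = 2 + L*R (x(L, R) = 2 + R*(L + 0) = 2 + R*L = 2 + L*R)
1/((73 + 61)*Y(5) + x(69, 200)) = 1/((73 + 61)*((⅓)*5) + (2 + 69*200)) = 1/(134*(5/3) + (2 + 13800)) = 1/(670/3 + 13802) = 1/(42076/3) = 3/42076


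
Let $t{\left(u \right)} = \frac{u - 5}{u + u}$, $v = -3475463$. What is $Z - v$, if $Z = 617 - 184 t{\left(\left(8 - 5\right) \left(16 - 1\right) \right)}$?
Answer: $\frac{31283984}{9} \approx 3.476 \cdot 10^{6}$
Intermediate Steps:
$t{\left(u \right)} = \frac{-5 + u}{2 u}$ ($t{\left(u \right)} = \frac{u - 5}{2 u} = \left(u - 5\right) \frac{1}{2 u} = \left(-5 + u\right) \frac{1}{2 u} = \frac{-5 + u}{2 u}$)
$Z = \frac{4817}{9}$ ($Z = 617 - 184 \frac{-5 + \left(8 - 5\right) \left(16 - 1\right)}{2 \left(8 - 5\right) \left(16 - 1\right)} = 617 - 184 \frac{-5 + 3 \cdot 15}{2 \cdot 3 \cdot 15} = 617 - 184 \frac{-5 + 45}{2 \cdot 45} = 617 - 184 \cdot \frac{1}{2} \cdot \frac{1}{45} \cdot 40 = 617 - \frac{736}{9} = \frac{4817}{9} \approx 535.22$)
$Z - v = \frac{4817}{9} - -3475463 = \frac{4817}{9} + 3475463 = \frac{31283984}{9}$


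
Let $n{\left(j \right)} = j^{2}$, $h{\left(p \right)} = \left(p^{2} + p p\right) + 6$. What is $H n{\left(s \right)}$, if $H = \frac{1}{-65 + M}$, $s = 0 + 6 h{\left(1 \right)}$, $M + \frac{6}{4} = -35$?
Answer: $- \frac{4608}{203} \approx -22.699$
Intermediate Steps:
$M = - \frac{73}{2}$ ($M = - \frac{3}{2} - 35 = - \frac{73}{2} \approx -36.5$)
$h{\left(p \right)} = 6 + 2 p^{2}$ ($h{\left(p \right)} = \left(p^{2} + p^{2}\right) + 6 = 2 p^{2} + 6 = 6 + 2 p^{2}$)
$s = 48$ ($s = 0 + 6 \left(6 + 2 \cdot 1^{2}\right) = 0 + 6 \left(6 + 2 \cdot 1\right) = 0 + 6 \left(6 + 2\right) = 0 + 6 \cdot 8 = 0 + 48 = 48$)
$H = - \frac{2}{203}$ ($H = \frac{1}{-65 - \frac{73}{2}} = \frac{1}{- \frac{203}{2}} = - \frac{2}{203} \approx -0.0098522$)
$H n{\left(s \right)} = - \frac{2 \cdot 48^{2}}{203} = \left(- \frac{2}{203}\right) 2304 = - \frac{4608}{203}$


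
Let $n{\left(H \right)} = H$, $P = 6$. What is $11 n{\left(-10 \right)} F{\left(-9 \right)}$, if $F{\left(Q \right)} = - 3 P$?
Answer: $1980$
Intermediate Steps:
$F{\left(Q \right)} = -18$ ($F{\left(Q \right)} = \left(-3\right) 6 = -18$)
$11 n{\left(-10 \right)} F{\left(-9 \right)} = 11 \left(-10\right) \left(-18\right) = \left(-110\right) \left(-18\right) = 1980$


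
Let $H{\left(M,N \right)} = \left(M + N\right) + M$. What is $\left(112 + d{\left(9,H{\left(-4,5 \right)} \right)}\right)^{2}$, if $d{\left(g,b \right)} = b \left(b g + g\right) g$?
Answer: $357604$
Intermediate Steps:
$H{\left(M,N \right)} = N + 2 M$
$d{\left(g,b \right)} = b g \left(g + b g\right)$ ($d{\left(g,b \right)} = b \left(g + b g\right) g = b g \left(g + b g\right)$)
$\left(112 + d{\left(9,H{\left(-4,5 \right)} \right)}\right)^{2} = \left(112 + \left(5 + 2 \left(-4\right)\right) 9^{2} \left(1 + \left(5 + 2 \left(-4\right)\right)\right)\right)^{2} = \left(112 + \left(5 - 8\right) 81 \left(1 + \left(5 - 8\right)\right)\right)^{2} = \left(112 - 243 \left(1 - 3\right)\right)^{2} = \left(112 - 243 \left(-2\right)\right)^{2} = \left(112 + 486\right)^{2} = 598^{2} = 357604$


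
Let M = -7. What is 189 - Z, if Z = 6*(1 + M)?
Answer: 225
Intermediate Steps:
Z = -36 (Z = 6*(1 - 7) = 6*(-6) = -36)
189 - Z = 189 - 1*(-36) = 189 + 36 = 225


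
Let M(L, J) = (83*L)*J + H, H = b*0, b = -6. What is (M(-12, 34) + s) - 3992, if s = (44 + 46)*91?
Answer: -29666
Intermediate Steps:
H = 0 (H = -6*0 = 0)
M(L, J) = 83*J*L (M(L, J) = (83*L)*J + 0 = 83*J*L + 0 = 83*J*L)
s = 8190 (s = 90*91 = 8190)
(M(-12, 34) + s) - 3992 = (83*34*(-12) + 8190) - 3992 = (-33864 + 8190) - 3992 = -25674 - 3992 = -29666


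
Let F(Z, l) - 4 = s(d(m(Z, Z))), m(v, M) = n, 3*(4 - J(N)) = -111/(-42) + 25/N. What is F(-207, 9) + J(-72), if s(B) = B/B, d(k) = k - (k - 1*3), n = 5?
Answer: 12451/1512 ≈ 8.2348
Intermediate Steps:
J(N) = 131/42 - 25/(3*N) (J(N) = 4 - (-111/(-42) + 25/N)/3 = 4 - (-111*(-1/42) + 25/N)/3 = 4 - (37/14 + 25/N)/3 = 4 + (-37/42 - 25/(3*N)) = 131/42 - 25/(3*N))
m(v, M) = 5
d(k) = 3 (d(k) = k - (k - 3) = k - (-3 + k) = k + (3 - k) = 3)
s(B) = 1
F(Z, l) = 5 (F(Z, l) = 4 + 1 = 5)
F(-207, 9) + J(-72) = 5 + (1/42)*(-350 + 131*(-72))/(-72) = 5 + (1/42)*(-1/72)*(-350 - 9432) = 5 + (1/42)*(-1/72)*(-9782) = 5 + 4891/1512 = 12451/1512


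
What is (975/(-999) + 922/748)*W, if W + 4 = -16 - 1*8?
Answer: -447482/62271 ≈ -7.1860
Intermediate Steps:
W = -28 (W = -4 + (-16 - 1*8) = -4 + (-16 - 8) = -4 - 24 = -28)
(975/(-999) + 922/748)*W = (975/(-999) + 922/748)*(-28) = (975*(-1/999) + 922*(1/748))*(-28) = (-325/333 + 461/374)*(-28) = (31963/124542)*(-28) = -447482/62271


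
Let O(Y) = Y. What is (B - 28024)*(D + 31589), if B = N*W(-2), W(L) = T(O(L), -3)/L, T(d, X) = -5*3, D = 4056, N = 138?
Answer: -962022905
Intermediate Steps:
T(d, X) = -15
W(L) = -15/L
B = 1035 (B = 138*(-15/(-2)) = 138*(-15*(-½)) = 138*(15/2) = 1035)
(B - 28024)*(D + 31589) = (1035 - 28024)*(4056 + 31589) = -26989*35645 = -962022905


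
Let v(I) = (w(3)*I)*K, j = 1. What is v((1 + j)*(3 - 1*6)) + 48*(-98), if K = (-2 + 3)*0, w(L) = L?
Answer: -4704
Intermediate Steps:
K = 0 (K = 1*0 = 0)
v(I) = 0 (v(I) = (3*I)*0 = 0)
v((1 + j)*(3 - 1*6)) + 48*(-98) = 0 + 48*(-98) = 0 - 4704 = -4704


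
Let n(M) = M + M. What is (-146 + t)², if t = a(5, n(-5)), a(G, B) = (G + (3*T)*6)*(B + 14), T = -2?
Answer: 72900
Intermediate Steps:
n(M) = 2*M
a(G, B) = (-36 + G)*(14 + B) (a(G, B) = (G + (3*(-2))*6)*(B + 14) = (G - 6*6)*(14 + B) = (G - 36)*(14 + B) = (-36 + G)*(14 + B))
t = -124 (t = -504 - 72*(-5) + 14*5 + (2*(-5))*5 = -504 - 36*(-10) + 70 - 10*5 = -504 + 360 + 70 - 50 = -124)
(-146 + t)² = (-146 - 124)² = (-270)² = 72900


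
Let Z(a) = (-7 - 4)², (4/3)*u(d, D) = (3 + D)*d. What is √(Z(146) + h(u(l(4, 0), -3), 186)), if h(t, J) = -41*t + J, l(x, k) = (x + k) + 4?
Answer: √307 ≈ 17.521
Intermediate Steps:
l(x, k) = 4 + k + x (l(x, k) = (k + x) + 4 = 4 + k + x)
u(d, D) = 3*d*(3 + D)/4 (u(d, D) = 3*((3 + D)*d)/4 = 3*(d*(3 + D))/4 = 3*d*(3 + D)/4)
Z(a) = 121 (Z(a) = (-11)² = 121)
h(t, J) = J - 41*t
√(Z(146) + h(u(l(4, 0), -3), 186)) = √(121 + (186 - 123*(4 + 0 + 4)*(3 - 3)/4)) = √(121 + (186 - 123*8*0/4)) = √(121 + (186 - 41*0)) = √(121 + (186 + 0)) = √(121 + 186) = √307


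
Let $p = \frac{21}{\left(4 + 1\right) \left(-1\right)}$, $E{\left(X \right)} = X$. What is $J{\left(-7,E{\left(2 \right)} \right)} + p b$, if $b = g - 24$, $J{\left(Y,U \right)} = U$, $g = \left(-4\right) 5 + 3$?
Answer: $\frac{871}{5} \approx 174.2$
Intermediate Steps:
$g = -17$ ($g = -20 + 3 = -17$)
$b = -41$ ($b = -17 - 24 = -41$)
$p = - \frac{21}{5}$ ($p = \frac{21}{5 \left(-1\right)} = \frac{21}{-5} = 21 \left(- \frac{1}{5}\right) = - \frac{21}{5} \approx -4.2$)
$J{\left(-7,E{\left(2 \right)} \right)} + p b = 2 - - \frac{861}{5} = 2 + \frac{861}{5} = \frac{871}{5}$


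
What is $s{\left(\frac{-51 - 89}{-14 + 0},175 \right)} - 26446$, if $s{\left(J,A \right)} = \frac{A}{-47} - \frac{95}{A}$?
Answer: $- \frac{43510688}{1645} \approx -26450.0$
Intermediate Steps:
$s{\left(J,A \right)} = - \frac{95}{A} - \frac{A}{47}$ ($s{\left(J,A \right)} = A \left(- \frac{1}{47}\right) - \frac{95}{A} = - \frac{A}{47} - \frac{95}{A} = - \frac{95}{A} - \frac{A}{47}$)
$s{\left(\frac{-51 - 89}{-14 + 0},175 \right)} - 26446 = \left(- \frac{95}{175} - \frac{175}{47}\right) - 26446 = \left(\left(-95\right) \frac{1}{175} - \frac{175}{47}\right) - 26446 = \left(- \frac{19}{35} - \frac{175}{47}\right) - 26446 = - \frac{7018}{1645} - 26446 = - \frac{43510688}{1645}$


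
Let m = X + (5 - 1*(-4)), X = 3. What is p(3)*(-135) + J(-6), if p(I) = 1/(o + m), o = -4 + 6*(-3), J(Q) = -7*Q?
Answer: 111/2 ≈ 55.500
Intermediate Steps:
m = 12 (m = 3 + (5 - 1*(-4)) = 3 + (5 + 4) = 3 + 9 = 12)
o = -22 (o = -4 - 18 = -22)
p(I) = -⅒ (p(I) = 1/(-22 + 12) = 1/(-10) = -⅒)
p(3)*(-135) + J(-6) = -⅒*(-135) - 7*(-6) = 27/2 + 42 = 111/2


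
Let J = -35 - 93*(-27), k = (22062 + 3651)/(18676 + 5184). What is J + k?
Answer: 59103073/23860 ≈ 2477.1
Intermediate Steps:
k = 25713/23860 ≈ 1.0777
J = 2476 (J = -35 + 2511 = 2476)
J + k = 2476 + 25713/23860 = 59103073/23860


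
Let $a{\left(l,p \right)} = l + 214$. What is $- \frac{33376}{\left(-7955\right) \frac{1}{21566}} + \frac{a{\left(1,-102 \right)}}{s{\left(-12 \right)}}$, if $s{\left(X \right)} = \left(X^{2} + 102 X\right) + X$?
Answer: $\frac{786005492747}{8686860} \approx 90482.0$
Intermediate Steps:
$s{\left(X \right)} = X^{2} + 103 X$
$a{\left(l,p \right)} = 214 + l$
$- \frac{33376}{\left(-7955\right) \frac{1}{21566}} + \frac{a{\left(1,-102 \right)}}{s{\left(-12 \right)}} = - \frac{33376}{\left(-7955\right) \frac{1}{21566}} + \frac{214 + 1}{\left(-12\right) \left(103 - 12\right)} = - \frac{33376}{\left(-7955\right) \frac{1}{21566}} + \frac{215}{\left(-12\right) 91} = - \frac{33376}{- \frac{7955}{21566}} + \frac{215}{-1092} = \left(-33376\right) \left(- \frac{21566}{7955}\right) + 215 \left(- \frac{1}{1092}\right) = \frac{719786816}{7955} - \frac{215}{1092} = \frac{786005492747}{8686860}$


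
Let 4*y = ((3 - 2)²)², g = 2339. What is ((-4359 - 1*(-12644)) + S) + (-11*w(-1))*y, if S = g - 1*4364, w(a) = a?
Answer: 25051/4 ≈ 6262.8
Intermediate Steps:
S = -2025 (S = 2339 - 1*4364 = 2339 - 4364 = -2025)
y = ¼ (y = ((3 - 2)²)²/4 = (1²)²/4 = (¼)*1² = (¼)*1 = ¼ ≈ 0.25000)
((-4359 - 1*(-12644)) + S) + (-11*w(-1))*y = ((-4359 - 1*(-12644)) - 2025) - 11*(-1)*(¼) = ((-4359 + 12644) - 2025) + 11*(¼) = (8285 - 2025) + 11/4 = 6260 + 11/4 = 25051/4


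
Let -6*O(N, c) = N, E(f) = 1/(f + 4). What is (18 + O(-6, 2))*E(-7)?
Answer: -19/3 ≈ -6.3333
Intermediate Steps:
E(f) = 1/(4 + f)
O(N, c) = -N/6
(18 + O(-6, 2))*E(-7) = (18 - ⅙*(-6))/(4 - 7) = (18 + 1)/(-3) = 19*(-⅓) = -19/3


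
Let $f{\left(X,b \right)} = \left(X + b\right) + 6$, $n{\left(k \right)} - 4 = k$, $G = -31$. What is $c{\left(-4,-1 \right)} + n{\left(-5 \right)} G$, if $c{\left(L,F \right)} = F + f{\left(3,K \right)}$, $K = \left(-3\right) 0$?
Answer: $39$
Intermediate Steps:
$n{\left(k \right)} = 4 + k$
$K = 0$
$f{\left(X,b \right)} = 6 + X + b$
$c{\left(L,F \right)} = 9 + F$ ($c{\left(L,F \right)} = F + \left(6 + 3 + 0\right) = F + 9 = 9 + F$)
$c{\left(-4,-1 \right)} + n{\left(-5 \right)} G = \left(9 - 1\right) + \left(4 - 5\right) \left(-31\right) = 8 - -31 = 8 + 31 = 39$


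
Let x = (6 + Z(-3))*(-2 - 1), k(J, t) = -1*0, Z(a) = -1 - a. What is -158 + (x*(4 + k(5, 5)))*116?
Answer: -11294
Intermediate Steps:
k(J, t) = 0
x = -24 (x = (6 + (-1 - 1*(-3)))*(-2 - 1) = (6 + (-1 + 3))*(-3) = (6 + 2)*(-3) = 8*(-3) = -24)
-158 + (x*(4 + k(5, 5)))*116 = -158 - 24*(4 + 0)*116 = -158 - 24*4*116 = -158 - 96*116 = -158 - 11136 = -11294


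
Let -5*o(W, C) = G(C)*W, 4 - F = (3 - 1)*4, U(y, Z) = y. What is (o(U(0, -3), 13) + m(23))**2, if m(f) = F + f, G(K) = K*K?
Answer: 361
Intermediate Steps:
G(K) = K**2
F = -4 (F = 4 - (3 - 1)*4 = 4 - 2*4 = 4 - 1*8 = 4 - 8 = -4)
o(W, C) = -W*C**2/5 (o(W, C) = -C**2*W/5 = -W*C**2/5)
m(f) = -4 + f
(o(U(0, -3), 13) + m(23))**2 = (-1/5*0*13**2 + (-4 + 23))**2 = (-1/5*0*169 + 19)**2 = (0 + 19)**2 = 19**2 = 361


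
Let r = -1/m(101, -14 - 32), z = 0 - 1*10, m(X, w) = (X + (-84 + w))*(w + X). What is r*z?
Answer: -2/319 ≈ -0.0062696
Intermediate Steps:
m(X, w) = (X + w)*(-84 + X + w) (m(X, w) = (-84 + X + w)*(X + w) = (X + w)*(-84 + X + w))
z = -10 (z = 0 - 10 = -10)
r = 1/1595 (r = -1/(101² + (-14 - 32)² - 84*101 - 84*(-14 - 32) + 2*101*(-14 - 32)) = -1/(10201 + (-46)² - 8484 - 84*(-46) + 2*101*(-46)) = -1/(10201 + 2116 - 8484 + 3864 - 9292) = -1/(-1595) = -1*(-1/1595) = 1/1595 ≈ 0.00062696)
r*z = (1/1595)*(-10) = -2/319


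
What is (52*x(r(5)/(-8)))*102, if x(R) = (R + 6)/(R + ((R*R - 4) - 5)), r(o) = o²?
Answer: -975936/151 ≈ -6463.1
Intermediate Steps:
x(R) = (6 + R)/(-9 + R + R²) (x(R) = (6 + R)/(R + ((R² - 4) - 5)) = (6 + R)/(R + ((-4 + R²) - 5)) = (6 + R)/(R + (-9 + R²)) = (6 + R)/(-9 + R + R²))
(52*x(r(5)/(-8)))*102 = (52*((6 + 5²/(-8))/(-9 + 5²/(-8) + (5²/(-8))²)))*102 = (52*((6 + 25*(-⅛))/(-9 + 25*(-⅛) + (25*(-⅛))²)))*102 = (52*((6 - 25/8)/(-9 - 25/8 + (-25/8)²)))*102 = (52*((23/8)/(-9 - 25/8 + 625/64)))*102 = (52*((23/8)/(-151/64)))*102 = (52*(-64/151*23/8))*102 = (52*(-184/151))*102 = -9568/151*102 = -975936/151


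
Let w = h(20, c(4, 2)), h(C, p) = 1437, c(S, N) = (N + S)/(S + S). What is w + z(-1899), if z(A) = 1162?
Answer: 2599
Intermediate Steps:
c(S, N) = (N + S)/(2*S) (c(S, N) = (N + S)/((2*S)) = (N + S)*(1/(2*S)) = (N + S)/(2*S))
w = 1437
w + z(-1899) = 1437 + 1162 = 2599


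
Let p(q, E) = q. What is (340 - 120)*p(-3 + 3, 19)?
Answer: 0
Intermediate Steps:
(340 - 120)*p(-3 + 3, 19) = (340 - 120)*(-3 + 3) = 220*0 = 0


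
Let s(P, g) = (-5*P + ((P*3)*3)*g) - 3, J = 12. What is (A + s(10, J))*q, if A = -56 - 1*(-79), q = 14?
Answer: 14700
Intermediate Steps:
s(P, g) = -3 - 5*P + 9*P*g (s(P, g) = (-5*P + ((3*P)*3)*g) - 3 = (-5*P + (9*P)*g) - 3 = (-5*P + 9*P*g) - 3 = -3 - 5*P + 9*P*g)
A = 23 (A = -56 + 79 = 23)
(A + s(10, J))*q = (23 + (-3 - 5*10 + 9*10*12))*14 = (23 + (-3 - 50 + 1080))*14 = (23 + 1027)*14 = 1050*14 = 14700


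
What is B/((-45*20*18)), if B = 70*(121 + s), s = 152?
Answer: -637/540 ≈ -1.1796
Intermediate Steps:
B = 19110 (B = 70*(121 + 152) = 70*273 = 19110)
B/((-45*20*18)) = 19110/((-45*20*18)) = 19110/((-900*18)) = 19110/(-16200) = 19110*(-1/16200) = -637/540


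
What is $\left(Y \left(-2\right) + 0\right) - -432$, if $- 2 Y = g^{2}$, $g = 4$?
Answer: $448$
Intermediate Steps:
$Y = -8$ ($Y = - \frac{4^{2}}{2} = \left(- \frac{1}{2}\right) 16 = -8$)
$\left(Y \left(-2\right) + 0\right) - -432 = \left(\left(-8\right) \left(-2\right) + 0\right) - -432 = \left(16 + 0\right) + 432 = 16 + 432 = 448$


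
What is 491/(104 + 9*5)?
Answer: 491/149 ≈ 3.2953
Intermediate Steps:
491/(104 + 9*5) = 491/(104 + 45) = 491/149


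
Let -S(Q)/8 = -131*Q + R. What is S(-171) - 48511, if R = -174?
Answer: -226327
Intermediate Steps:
S(Q) = 1392 + 1048*Q (S(Q) = -8*(-131*Q - 174) = -8*(-174 - 131*Q) = 1392 + 1048*Q)
S(-171) - 48511 = (1392 + 1048*(-171)) - 48511 = (1392 - 179208) - 48511 = -177816 - 48511 = -226327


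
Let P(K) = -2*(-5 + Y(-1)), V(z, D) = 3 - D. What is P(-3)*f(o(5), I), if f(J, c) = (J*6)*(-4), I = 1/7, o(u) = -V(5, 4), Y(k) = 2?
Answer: -144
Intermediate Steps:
o(u) = 1 (o(u) = -(3 - 1*4) = -(3 - 4) = -1*(-1) = 1)
I = ⅐ ≈ 0.14286
f(J, c) = -24*J (f(J, c) = (6*J)*(-4) = -24*J)
P(K) = 6 (P(K) = -2*(-5 + 2) = -2*(-3) = 6)
P(-3)*f(o(5), I) = 6*(-24*1) = 6*(-24) = -144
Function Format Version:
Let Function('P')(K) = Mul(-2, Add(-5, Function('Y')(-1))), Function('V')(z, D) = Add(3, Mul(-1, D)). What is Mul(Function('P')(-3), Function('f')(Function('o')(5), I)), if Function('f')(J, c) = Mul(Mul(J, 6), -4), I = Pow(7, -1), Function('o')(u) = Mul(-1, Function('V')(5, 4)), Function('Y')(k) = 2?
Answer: -144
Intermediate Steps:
Function('o')(u) = 1 (Function('o')(u) = Mul(-1, Add(3, Mul(-1, 4))) = Mul(-1, Add(3, -4)) = Mul(-1, -1) = 1)
I = Rational(1, 7) ≈ 0.14286
Function('f')(J, c) = Mul(-24, J) (Function('f')(J, c) = Mul(Mul(6, J), -4) = Mul(-24, J))
Function('P')(K) = 6 (Function('P')(K) = Mul(-2, Add(-5, 2)) = Mul(-2, -3) = 6)
Mul(Function('P')(-3), Function('f')(Function('o')(5), I)) = Mul(6, Mul(-24, 1)) = Mul(6, -24) = -144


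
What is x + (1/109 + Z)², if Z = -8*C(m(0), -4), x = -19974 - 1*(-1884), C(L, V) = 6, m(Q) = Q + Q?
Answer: -187563929/11881 ≈ -15787.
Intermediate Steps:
m(Q) = 2*Q
x = -18090 (x = -19974 + 1884 = -18090)
Z = -48 (Z = -8*6 = -48)
x + (1/109 + Z)² = -18090 + (1/109 - 48)² = -18090 + (-5231/109)² = -18090 + 27363361/11881 = -187563929/11881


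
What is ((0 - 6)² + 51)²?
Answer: 7569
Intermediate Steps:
((0 - 6)² + 51)² = ((-6)² + 51)² = (36 + 51)² = 87² = 7569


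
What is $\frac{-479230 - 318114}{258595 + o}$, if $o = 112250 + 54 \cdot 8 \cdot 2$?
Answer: $- \frac{797344}{371709} \approx -2.1451$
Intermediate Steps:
$o = 113114$ ($o = 112250 + 432 \cdot 2 = 112250 + 864 = 113114$)
$\frac{-479230 - 318114}{258595 + o} = \frac{-479230 - 318114}{258595 + 113114} = - \frac{797344}{371709}$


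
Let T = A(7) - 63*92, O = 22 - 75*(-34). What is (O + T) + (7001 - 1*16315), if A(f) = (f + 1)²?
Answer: -12474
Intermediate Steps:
A(f) = (1 + f)²
O = 2572 (O = 22 + 2550 = 2572)
T = -5732 (T = (1 + 7)² - 63*92 = 8² - 5796 = 64 - 5796 = -5732)
(O + T) + (7001 - 1*16315) = (2572 - 5732) + (7001 - 1*16315) = -3160 + (7001 - 16315) = -3160 - 9314 = -12474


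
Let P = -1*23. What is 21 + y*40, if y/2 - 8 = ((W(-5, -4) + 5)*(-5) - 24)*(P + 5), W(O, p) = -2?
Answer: 56821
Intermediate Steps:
P = -23
y = 1420 (y = 16 + 2*(((-2 + 5)*(-5) - 24)*(-23 + 5)) = 16 + 2*((3*(-5) - 24)*(-18)) = 16 + 2*((-15 - 24)*(-18)) = 16 + 2*(-39*(-18)) = 16 + 2*702 = 16 + 1404 = 1420)
21 + y*40 = 21 + 1420*40 = 21 + 56800 = 56821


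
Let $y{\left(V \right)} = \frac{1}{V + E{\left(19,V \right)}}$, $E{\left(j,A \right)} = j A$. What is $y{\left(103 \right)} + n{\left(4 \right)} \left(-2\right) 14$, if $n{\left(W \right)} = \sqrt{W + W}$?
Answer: $\frac{1}{2060} - 56 \sqrt{2} \approx -79.195$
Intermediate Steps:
$n{\left(W \right)} = \sqrt{2} \sqrt{W}$ ($n{\left(W \right)} = \sqrt{2 W} = \sqrt{2} \sqrt{W}$)
$E{\left(j,A \right)} = A j$
$y{\left(V \right)} = \frac{1}{20 V}$ ($y{\left(V \right)} = \frac{1}{V + V 19} = \frac{1}{V + 19 V} = \frac{1}{20 V}$)
$y{\left(103 \right)} + n{\left(4 \right)} \left(-2\right) 14 = \frac{1}{20 \cdot 103} + \sqrt{2} \sqrt{4} \left(-2\right) 14 = \frac{1}{20} \cdot \frac{1}{103} + \sqrt{2} \cdot 2 \left(-2\right) 14 = \frac{1}{2060} + 2 \sqrt{2} \left(-2\right) 14 = \frac{1}{2060} + - 4 \sqrt{2} \cdot 14 = \frac{1}{2060} - 56 \sqrt{2}$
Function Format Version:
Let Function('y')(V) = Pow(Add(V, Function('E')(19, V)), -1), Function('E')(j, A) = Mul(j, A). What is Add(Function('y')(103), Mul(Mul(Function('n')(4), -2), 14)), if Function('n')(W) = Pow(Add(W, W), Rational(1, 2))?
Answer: Add(Rational(1, 2060), Mul(-56, Pow(2, Rational(1, 2)))) ≈ -79.195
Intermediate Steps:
Function('n')(W) = Mul(Pow(2, Rational(1, 2)), Pow(W, Rational(1, 2))) (Function('n')(W) = Pow(Mul(2, W), Rational(1, 2)) = Mul(Pow(2, Rational(1, 2)), Pow(W, Rational(1, 2))))
Function('E')(j, A) = Mul(A, j)
Function('y')(V) = Mul(Rational(1, 20), Pow(V, -1)) (Function('y')(V) = Pow(Add(V, Mul(V, 19)), -1) = Pow(Add(V, Mul(19, V)), -1) = Pow(Mul(20, V), -1) = Mul(Rational(1, 20), Pow(V, -1)))
Add(Function('y')(103), Mul(Mul(Function('n')(4), -2), 14)) = Add(Mul(Rational(1, 20), Pow(103, -1)), Mul(Mul(Mul(Pow(2, Rational(1, 2)), Pow(4, Rational(1, 2))), -2), 14)) = Add(Mul(Rational(1, 20), Rational(1, 103)), Mul(Mul(Mul(Pow(2, Rational(1, 2)), 2), -2), 14)) = Add(Rational(1, 2060), Mul(Mul(Mul(2, Pow(2, Rational(1, 2))), -2), 14)) = Add(Rational(1, 2060), Mul(Mul(-4, Pow(2, Rational(1, 2))), 14)) = Add(Rational(1, 2060), Mul(-56, Pow(2, Rational(1, 2))))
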